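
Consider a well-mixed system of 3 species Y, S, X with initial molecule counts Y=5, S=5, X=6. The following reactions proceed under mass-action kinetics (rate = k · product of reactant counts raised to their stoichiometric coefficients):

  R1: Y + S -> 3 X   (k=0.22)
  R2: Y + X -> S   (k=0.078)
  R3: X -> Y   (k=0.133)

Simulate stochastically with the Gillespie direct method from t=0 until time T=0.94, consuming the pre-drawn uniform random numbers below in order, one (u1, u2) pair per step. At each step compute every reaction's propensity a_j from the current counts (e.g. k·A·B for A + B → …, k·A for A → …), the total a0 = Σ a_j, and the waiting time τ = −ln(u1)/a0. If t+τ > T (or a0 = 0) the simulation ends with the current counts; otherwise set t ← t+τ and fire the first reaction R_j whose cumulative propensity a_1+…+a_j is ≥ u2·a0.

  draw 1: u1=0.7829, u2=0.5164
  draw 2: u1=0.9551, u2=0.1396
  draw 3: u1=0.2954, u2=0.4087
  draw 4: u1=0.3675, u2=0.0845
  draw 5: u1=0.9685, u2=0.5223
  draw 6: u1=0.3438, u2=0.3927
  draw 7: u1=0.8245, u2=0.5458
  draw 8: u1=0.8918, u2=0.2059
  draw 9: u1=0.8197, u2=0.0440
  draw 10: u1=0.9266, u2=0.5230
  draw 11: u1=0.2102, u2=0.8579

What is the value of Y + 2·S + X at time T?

Value at T = 21

Check how each reaction changes W = Y + 2·S + X (weight of products minus weight of reactants):
R1: Y + S -> 3 X: (1·3) − (1·1 + 2·1) = 3 − 3 = 0
R2: Y + X -> S: (2·1) − (1·1 + 1·1) = 2 − 2 = 0
R3: X -> Y: (1·1) − (1·1) = 1 − 1 = 0
Every reaction leaves W unchanged, so W is conserved and no simulation is needed: W(T) = W(0) = 5 + 2·5 + 6 = 21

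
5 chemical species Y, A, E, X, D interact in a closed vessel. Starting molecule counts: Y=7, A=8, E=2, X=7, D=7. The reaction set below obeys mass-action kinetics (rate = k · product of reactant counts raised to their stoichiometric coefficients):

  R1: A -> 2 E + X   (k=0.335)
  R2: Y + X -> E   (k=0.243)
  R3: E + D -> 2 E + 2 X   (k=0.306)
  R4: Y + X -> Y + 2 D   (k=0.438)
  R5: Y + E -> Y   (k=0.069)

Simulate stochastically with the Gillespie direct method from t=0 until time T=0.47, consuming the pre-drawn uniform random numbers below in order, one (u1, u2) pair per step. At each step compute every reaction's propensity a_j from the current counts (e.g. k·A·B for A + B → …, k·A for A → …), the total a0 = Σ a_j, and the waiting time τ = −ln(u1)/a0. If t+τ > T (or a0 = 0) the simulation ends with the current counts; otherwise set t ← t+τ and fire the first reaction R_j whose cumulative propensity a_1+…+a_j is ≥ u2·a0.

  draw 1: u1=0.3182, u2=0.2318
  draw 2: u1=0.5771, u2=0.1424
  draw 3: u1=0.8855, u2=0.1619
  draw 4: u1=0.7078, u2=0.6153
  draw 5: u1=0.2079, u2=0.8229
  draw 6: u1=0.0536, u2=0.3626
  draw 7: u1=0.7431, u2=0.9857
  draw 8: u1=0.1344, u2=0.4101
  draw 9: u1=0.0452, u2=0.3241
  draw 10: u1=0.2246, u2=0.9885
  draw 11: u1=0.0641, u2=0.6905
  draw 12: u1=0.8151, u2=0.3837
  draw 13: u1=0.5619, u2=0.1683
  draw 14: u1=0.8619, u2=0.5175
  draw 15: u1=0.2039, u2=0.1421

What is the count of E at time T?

t=0.000: Y=7 A=8 E=2 X=7 D=7
Draw 1: a1=2.680, a2=11.907, a3=4.284, a4=21.462, a5=0.966, a0=41.299; τ=−ln(0.3182)/41.299=0.028 → t=0.028; u2·a0=0.2318·41.299=9.573; a1=2.680 < 9.573 ≤ a1+a2=14.587 → R2 fires; Y=6 A=8 E=3 X=6 D=7
Draw 2: a1=2.680, a2=8.748, a3=6.426, a4=15.768, a5=1.242, a0=34.864; τ=−ln(0.5771)/34.864=0.016 → t=0.043; u2·a0=0.1424·34.864=4.965; a1=2.680 < 4.965 ≤ a1+a2=11.428 → R2 fires; Y=5 A=8 E=4 X=5 D=7
Draw 3: a1=2.680, a2=6.075, a3=8.568, a4=10.950, a5=1.380, a0=29.653; τ=−ln(0.8855)/29.653=0.004 → t=0.048; u2·a0=0.1619·29.653=4.801; a1=2.680 < 4.801 ≤ a1+a2=8.755 → R2 fires; Y=4 A=8 E=5 X=4 D=7
Draw 4: a1=2.680, a2=3.888, a3=10.710, a4=7.008, a5=1.380, a0=25.666; τ=−ln(0.7078)/25.666=0.013 → t=0.061; u2·a0=0.6153·25.666=15.792; a1+a2=6.568 < 15.792 ≤ a1+…+a3=17.278 → R3 fires; Y=4 A=8 E=6 X=6 D=6
Draw 5: a1=2.680, a2=5.832, a3=11.016, a4=10.512, a5=1.656, a0=31.696; τ=−ln(0.2079)/31.696=0.050 → t=0.111; u2·a0=0.8229·31.696=26.083; a1+…+a3=19.528 < 26.083 ≤ a1+…+a4=30.040 → R4 fires; Y=4 A=8 E=6 X=5 D=8
Draw 6: a1=2.680, a2=4.860, a3=14.688, a4=8.760, a5=1.656, a0=32.644; τ=−ln(0.0536)/32.644=0.090 → t=0.200; u2·a0=0.3626·32.644=11.837; a1+a2=7.540 < 11.837 ≤ a1+…+a3=22.228 → R3 fires; Y=4 A=8 E=7 X=7 D=7
Draw 7: a1=2.680, a2=6.804, a3=14.994, a4=12.264, a5=1.932, a0=38.674; τ=−ln(0.7431)/38.674=0.008 → t=0.208; u2·a0=0.9857·38.674=38.121; a1+…+a4=36.742 < 38.121 ≤ a1+…+a5=38.674 → R5 fires; Y=4 A=8 E=6 X=7 D=7
Draw 8: a1=2.680, a2=6.804, a3=12.852, a4=12.264, a5=1.656, a0=36.256; τ=−ln(0.1344)/36.256=0.055 → t=0.263; u2·a0=0.4101·36.256=14.869; a1+a2=9.484 < 14.869 ≤ a1+…+a3=22.336 → R3 fires; Y=4 A=8 E=7 X=9 D=6
Draw 9: a1=2.680, a2=8.748, a3=12.852, a4=15.768, a5=1.932, a0=41.980; τ=−ln(0.0452)/41.980=0.074 → t=0.337; u2·a0=0.3241·41.980=13.606; a1+a2=11.428 < 13.606 ≤ a1+…+a3=24.280 → R3 fires; Y=4 A=8 E=8 X=11 D=5
Draw 10: a1=2.680, a2=10.692, a3=12.240, a4=19.272, a5=2.208, a0=47.092; τ=−ln(0.2246)/47.092=0.032 → t=0.369; u2·a0=0.9885·47.092=46.550; a1+…+a4=44.884 < 46.550 ≤ a1+…+a5=47.092 → R5 fires; Y=4 A=8 E=7 X=11 D=5
Draw 11: a1=2.680, a2=10.692, a3=10.710, a4=19.272, a5=1.932, a0=45.286; τ=−ln(0.0641)/45.286=0.061 → t=0.429; u2·a0=0.6905·45.286=31.270; a1+…+a3=24.082 < 31.270 ≤ a1+…+a4=43.354 → R4 fires; Y=4 A=8 E=7 X=10 D=7
Draw 12: a1=2.680, a2=9.720, a3=14.994, a4=17.520, a5=1.932, a0=46.846; τ=−ln(0.8151)/46.846=0.004 → t=0.434; u2·a0=0.3837·46.846=17.975; a1+a2=12.400 < 17.975 ≤ a1+…+a3=27.394 → R3 fires; Y=4 A=8 E=8 X=12 D=6
Draw 13: a1=2.680, a2=11.664, a3=14.688, a4=21.024, a5=2.208, a0=52.264; τ=−ln(0.5619)/52.264=0.011 → t=0.445; u2·a0=0.1683·52.264=8.796; a1=2.680 < 8.796 ≤ a1+a2=14.344 → R2 fires; Y=3 A=8 E=9 X=11 D=6
Draw 14: a1=2.680, a2=8.019, a3=16.524, a4=14.454, a5=1.863, a0=43.540; τ=−ln(0.8619)/43.540=0.003 → t=0.448; u2·a0=0.5175·43.540=22.532; a1+a2=10.699 < 22.532 ≤ a1+…+a3=27.223 → R3 fires; Y=3 A=8 E=10 X=13 D=5
Draw 15: a1=2.680, a2=9.477, a3=15.300, a4=17.082, a5=2.070, a0=46.609; τ=−ln(0.2039)/46.609=0.034 → t=0.482 > T=0.47: stop.
Read off E at T=0.47: 10

E at T = 10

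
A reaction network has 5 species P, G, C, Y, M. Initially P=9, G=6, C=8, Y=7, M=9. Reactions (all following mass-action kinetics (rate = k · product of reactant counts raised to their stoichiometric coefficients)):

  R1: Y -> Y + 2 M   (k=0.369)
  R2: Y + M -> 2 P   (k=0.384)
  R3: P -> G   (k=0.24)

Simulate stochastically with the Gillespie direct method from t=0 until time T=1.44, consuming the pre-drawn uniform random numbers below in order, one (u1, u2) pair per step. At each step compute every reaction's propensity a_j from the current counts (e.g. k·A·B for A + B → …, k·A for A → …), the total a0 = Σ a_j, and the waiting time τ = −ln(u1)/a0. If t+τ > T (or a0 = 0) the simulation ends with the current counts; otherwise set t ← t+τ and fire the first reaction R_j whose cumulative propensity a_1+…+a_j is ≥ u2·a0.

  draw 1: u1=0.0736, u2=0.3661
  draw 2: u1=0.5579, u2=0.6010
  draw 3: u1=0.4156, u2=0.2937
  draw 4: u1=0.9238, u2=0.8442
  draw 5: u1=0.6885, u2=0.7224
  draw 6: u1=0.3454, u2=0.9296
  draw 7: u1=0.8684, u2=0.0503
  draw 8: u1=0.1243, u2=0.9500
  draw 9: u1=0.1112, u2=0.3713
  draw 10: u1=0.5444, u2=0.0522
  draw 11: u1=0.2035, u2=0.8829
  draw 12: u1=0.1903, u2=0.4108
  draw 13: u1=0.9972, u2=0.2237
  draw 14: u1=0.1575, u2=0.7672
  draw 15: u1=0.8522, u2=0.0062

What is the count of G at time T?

G at T = 11

t=0.000: P=9 G=6 C=8 Y=7 M=9
Draw 1: a1=2.583, a2=24.192, a3=2.160, a0=28.935; τ=−ln(0.0736)/28.935=0.090 → t=0.090; u2·a0=0.3661·28.935=10.593; a1=2.583 < 10.593 ≤ a1+a2=26.775 → R2 fires; P=11 G=6 C=8 Y=6 M=8
Draw 2: a1=2.214, a2=18.432, a3=2.640, a0=23.286; τ=−ln(0.5579)/23.286=0.025 → t=0.115; u2·a0=0.6010·23.286=13.995; a1=2.214 < 13.995 ≤ a1+a2=20.646 → R2 fires; P=13 G=6 C=8 Y=5 M=7
Draw 3: a1=1.845, a2=13.440, a3=3.120, a0=18.405; τ=−ln(0.4156)/18.405=0.048 → t=0.163; u2·a0=0.2937·18.405=5.406; a1=1.845 < 5.406 ≤ a1+a2=15.285 → R2 fires; P=15 G=6 C=8 Y=4 M=6
Draw 4: a1=1.476, a2=9.216, a3=3.600, a0=14.292; τ=−ln(0.9238)/14.292=0.006 → t=0.168; u2·a0=0.8442·14.292=12.065; a1+a2=10.692 < 12.065 ≤ a1+…+a3=14.292 → R3 fires; P=14 G=7 C=8 Y=4 M=6
Draw 5: a1=1.476, a2=9.216, a3=3.360, a0=14.052; τ=−ln(0.6885)/14.052=0.027 → t=0.195; u2·a0=0.7224·14.052=10.151; a1=1.476 < 10.151 ≤ a1+a2=10.692 → R2 fires; P=16 G=7 C=8 Y=3 M=5
Draw 6: a1=1.107, a2=5.760, a3=3.840, a0=10.707; τ=−ln(0.3454)/10.707=0.099 → t=0.294; u2·a0=0.9296·10.707=9.953; a1+a2=6.867 < 9.953 ≤ a1+…+a3=10.707 → R3 fires; P=15 G=8 C=8 Y=3 M=5
Draw 7: a1=1.107, a2=5.760, a3=3.600, a0=10.467; τ=−ln(0.8684)/10.467=0.013 → t=0.308; u2·a0=0.0503·10.467=0.526 ≤ a1=1.107 → R1 fires; P=15 G=8 C=8 Y=3 M=7
Draw 8: a1=1.107, a2=8.064, a3=3.600, a0=12.771; τ=−ln(0.1243)/12.771=0.163 → t=0.471; u2·a0=0.9500·12.771=12.132; a1+a2=9.171 < 12.132 ≤ a1+…+a3=12.771 → R3 fires; P=14 G=9 C=8 Y=3 M=7
Draw 9: a1=1.107, a2=8.064, a3=3.360, a0=12.531; τ=−ln(0.1112)/12.531=0.175 → t=0.646; u2·a0=0.3713·12.531=4.653; a1=1.107 < 4.653 ≤ a1+a2=9.171 → R2 fires; P=16 G=9 C=8 Y=2 M=6
Draw 10: a1=0.738, a2=4.608, a3=3.840, a0=9.186; τ=−ln(0.5444)/9.186=0.066 → t=0.713; u2·a0=0.0522·9.186=0.480 ≤ a1=0.738 → R1 fires; P=16 G=9 C=8 Y=2 M=8
Draw 11: a1=0.738, a2=6.144, a3=3.840, a0=10.722; τ=−ln(0.2035)/10.722=0.148 → t=0.861; u2·a0=0.8829·10.722=9.466; a1+a2=6.882 < 9.466 ≤ a1+…+a3=10.722 → R3 fires; P=15 G=10 C=8 Y=2 M=8
Draw 12: a1=0.738, a2=6.144, a3=3.600, a0=10.482; τ=−ln(0.1903)/10.482=0.158 → t=1.019; u2·a0=0.4108·10.482=4.306; a1=0.738 < 4.306 ≤ a1+a2=6.882 → R2 fires; P=17 G=10 C=8 Y=1 M=7
Draw 13: a1=0.369, a2=2.688, a3=4.080, a0=7.137; τ=−ln(0.9972)/7.137=0.000 → t=1.020; u2·a0=0.2237·7.137=1.597; a1=0.369 < 1.597 ≤ a1+a2=3.057 → R2 fires; P=19 G=10 C=8 Y=0 M=6
Draw 14: a1=0.000, a2=0.000, a3=4.560, a0=4.560; τ=−ln(0.1575)/4.560=0.405 → t=1.425; u2·a0=0.7672·4.560=3.498; a1+a2=0.000 < 3.498 ≤ a1+…+a3=4.560 → R3 fires; P=18 G=11 C=8 Y=0 M=6
Draw 15: a1=0.000, a2=0.000, a3=4.320, a0=4.320; τ=−ln(0.8522)/4.320=0.037 → t=1.462 > T=1.44: stop.
Read off G at T=1.44: 11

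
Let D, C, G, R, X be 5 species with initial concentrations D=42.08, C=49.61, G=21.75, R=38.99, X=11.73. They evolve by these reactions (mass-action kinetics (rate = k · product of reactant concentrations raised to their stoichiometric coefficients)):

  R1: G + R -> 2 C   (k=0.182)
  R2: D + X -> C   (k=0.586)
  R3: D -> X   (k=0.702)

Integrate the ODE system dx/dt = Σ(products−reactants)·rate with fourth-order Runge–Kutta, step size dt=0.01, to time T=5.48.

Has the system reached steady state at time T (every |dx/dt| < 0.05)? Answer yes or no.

Steady state at T: yes

RK4 with dt=0.01: 548 steps to T=5.48. Trajectory (selected grid times):
t=0.00: D=42.08 C=49.61 G=21.75 R=38.99 X=11.73
t=0.61: D=13.05 C=109.80 G=1.55 R=18.79 X=1.20
t=1.22: D=5.54 C=116.22 G=0.21 R=17.45 X=1.20
t=1.83: D=2.35 C=118.18 G=0.03 R=17.27 X=1.20
t=2.44: D=1.00 C=118.91 G=0.00 R=17.24 X=1.20
t=3.04: D=0.43 C=119.20 G=0.00 R=17.24 X=1.20
t=3.65: D=0.18 C=119.32 G=0.00 R=17.24 X=1.20
t=4.26: D=0.08 C=119.38 G=0.00 R=17.24 X=1.20
t=4.87: D=0.03 C=119.40 G=0.00 R=17.24 X=1.20
t=5.48: D=0.01 C=119.41 G=0.00 R=17.24 X=1.20
Rates at T: R1=0.0000, R2=0.0098, R3=0.0098
dx/dt at T (Σ net stoichiometry × rate): D=-0.0196, C=+0.0098, G=-0.0000, R=-0.0000, X=-0.0000
Largest |dx/dt| is |-0.0196| (D) < 0.05 → steady.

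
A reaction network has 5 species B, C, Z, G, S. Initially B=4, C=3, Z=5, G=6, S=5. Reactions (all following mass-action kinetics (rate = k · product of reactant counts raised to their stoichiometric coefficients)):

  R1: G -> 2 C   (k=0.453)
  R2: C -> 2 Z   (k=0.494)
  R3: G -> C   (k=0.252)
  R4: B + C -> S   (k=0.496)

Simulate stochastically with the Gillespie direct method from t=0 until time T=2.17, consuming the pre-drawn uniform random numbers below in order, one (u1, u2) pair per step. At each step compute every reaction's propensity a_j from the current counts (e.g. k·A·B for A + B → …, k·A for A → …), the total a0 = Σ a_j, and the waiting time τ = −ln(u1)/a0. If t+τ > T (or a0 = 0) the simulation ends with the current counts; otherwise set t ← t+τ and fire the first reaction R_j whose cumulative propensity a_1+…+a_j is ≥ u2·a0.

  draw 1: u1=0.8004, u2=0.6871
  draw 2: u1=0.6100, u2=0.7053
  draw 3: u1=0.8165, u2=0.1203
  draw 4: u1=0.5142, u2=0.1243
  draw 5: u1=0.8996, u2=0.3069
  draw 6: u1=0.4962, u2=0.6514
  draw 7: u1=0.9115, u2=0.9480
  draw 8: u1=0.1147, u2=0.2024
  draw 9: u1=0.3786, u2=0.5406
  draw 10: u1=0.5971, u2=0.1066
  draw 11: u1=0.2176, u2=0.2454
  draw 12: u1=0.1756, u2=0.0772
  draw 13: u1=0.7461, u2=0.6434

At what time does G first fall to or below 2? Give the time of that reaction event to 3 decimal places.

Threshold first reached at t = 1.254

t=0.000: B=4 C=3 Z=5 G=6 S=5
Draw 1: a1=2.718, a2=1.482, a3=1.512, a4=5.952, a0=11.664; τ=−ln(0.8004)/11.664=0.019 → t=0.019; u2·a0=0.6871·11.664=8.014; a1+…+a3=5.712 < 8.014 ≤ a1+…+a4=11.664 → R4 fires; B=3 C=2 Z=5 G=6 S=6
Draw 2: a1=2.718, a2=0.988, a3=1.512, a4=2.976, a0=8.194; τ=−ln(0.6100)/8.194=0.060 → t=0.079; u2·a0=0.7053·8.194=5.779; a1+…+a3=5.218 < 5.779 ≤ a1+…+a4=8.194 → R4 fires; B=2 C=1 Z=5 G=6 S=7
Draw 3: a1=2.718, a2=0.494, a3=1.512, a4=0.992, a0=5.716; τ=−ln(0.8165)/5.716=0.035 → t=0.115; u2·a0=0.1203·5.716=0.688 ≤ a1=2.718 → R1 fires; B=2 C=3 Z=5 G=5 S=7
Draw 4: a1=2.265, a2=1.482, a3=1.260, a4=2.976, a0=7.983; τ=−ln(0.5142)/7.983=0.083 → t=0.198; u2·a0=0.1243·7.983=0.992 ≤ a1=2.265 → R1 fires; B=2 C=5 Z=5 G=4 S=7
Draw 5: a1=1.812, a2=2.470, a3=1.008, a4=4.960, a0=10.250; τ=−ln(0.8996)/10.250=0.010 → t=0.209; u2·a0=0.3069·10.250=3.146; a1=1.812 < 3.146 ≤ a1+a2=4.282 → R2 fires; B=2 C=4 Z=7 G=4 S=7
Draw 6: a1=1.812, a2=1.976, a3=1.008, a4=3.968, a0=8.764; τ=−ln(0.4962)/8.764=0.080 → t=0.288; u2·a0=0.6514·8.764=5.709; a1+…+a3=4.796 < 5.709 ≤ a1+…+a4=8.764 → R4 fires; B=1 C=3 Z=7 G=4 S=8
Draw 7: a1=1.812, a2=1.482, a3=1.008, a4=1.488, a0=5.790; τ=−ln(0.9115)/5.790=0.016 → t=0.304; u2·a0=0.9480·5.790=5.489; a1+…+a3=4.302 < 5.489 ≤ a1+…+a4=5.790 → R4 fires; B=0 C=2 Z=7 G=4 S=9
Draw 8: a1=1.812, a2=0.988, a3=1.008, a4=0.000, a0=3.808; τ=−ln(0.1147)/3.808=0.569 → t=0.873; u2·a0=0.2024·3.808=0.771 ≤ a1=1.812 → R1 fires; B=0 C=4 Z=7 G=3 S=9
Draw 9: a1=1.359, a2=1.976, a3=0.756, a4=0.000, a0=4.091; τ=−ln(0.3786)/4.091=0.237 → t=1.111; u2·a0=0.5406·4.091=2.212; a1=1.359 < 2.212 ≤ a1+a2=3.335 → R2 fires; B=0 C=3 Z=9 G=3 S=9
Draw 10: a1=1.359, a2=1.482, a3=0.756, a4=0.000, a0=3.597; τ=−ln(0.5971)/3.597=0.143 → t=1.254; u2·a0=0.1066·3.597=0.383 ≤ a1=1.359 → R1 fires; B=0 C=5 Z=9 G=2 S=9
Draw 11: a1=0.906, a2=2.470, a3=0.504, a4=0.000, a0=3.880; τ=−ln(0.2176)/3.880=0.393 → t=1.647; u2·a0=0.2454·3.880=0.952; a1=0.906 < 0.952 ≤ a1+a2=3.376 → R2 fires; B=0 C=4 Z=11 G=2 S=9
Draw 12: a1=0.906, a2=1.976, a3=0.504, a4=0.000, a0=3.386; τ=−ln(0.1756)/3.386=0.514 → t=2.161; u2·a0=0.0772·3.386=0.261 ≤ a1=0.906 → R1 fires; B=0 C=6 Z=11 G=1 S=9
Draw 13: a1=0.453, a2=2.964, a3=0.252, a4=0.000, a0=3.669; τ=−ln(0.7461)/3.669=0.080 → t=2.241 > T=2.17: stop.
G first becomes ≤ 2 when it reaches 2 at the event at t=1.254.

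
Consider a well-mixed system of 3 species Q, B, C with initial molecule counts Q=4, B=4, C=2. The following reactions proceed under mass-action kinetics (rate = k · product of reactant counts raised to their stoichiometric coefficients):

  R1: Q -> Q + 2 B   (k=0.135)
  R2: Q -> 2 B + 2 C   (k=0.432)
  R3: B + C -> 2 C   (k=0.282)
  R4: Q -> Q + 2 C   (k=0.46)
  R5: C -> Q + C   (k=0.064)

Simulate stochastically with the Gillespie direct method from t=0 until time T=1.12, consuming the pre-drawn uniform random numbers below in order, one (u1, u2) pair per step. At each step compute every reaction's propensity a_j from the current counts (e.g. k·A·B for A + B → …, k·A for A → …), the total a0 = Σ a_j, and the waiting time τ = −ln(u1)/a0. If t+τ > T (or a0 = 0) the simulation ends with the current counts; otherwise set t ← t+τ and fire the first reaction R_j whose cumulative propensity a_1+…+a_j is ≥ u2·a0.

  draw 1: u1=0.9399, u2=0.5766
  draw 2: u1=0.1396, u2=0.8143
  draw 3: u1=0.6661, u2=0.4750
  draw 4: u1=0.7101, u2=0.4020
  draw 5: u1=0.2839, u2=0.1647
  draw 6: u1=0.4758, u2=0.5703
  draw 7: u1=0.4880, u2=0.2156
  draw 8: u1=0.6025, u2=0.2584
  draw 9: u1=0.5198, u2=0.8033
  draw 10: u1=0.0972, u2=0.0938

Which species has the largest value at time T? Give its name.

t=0.000: Q=4 B=4 C=2
Draw 1: a1=0.540, a2=1.728, a3=2.256, a4=1.840, a5=0.128, a0=6.492; τ=−ln(0.9399)/6.492=0.010 → t=0.010; u2·a0=0.5766·6.492=3.743; a1+a2=2.268 < 3.743 ≤ a1+…+a3=4.524 → R3 fires; Q=4 B=3 C=3
Draw 2: a1=0.540, a2=1.728, a3=2.538, a4=1.840, a5=0.192, a0=6.838; τ=−ln(0.1396)/6.838=0.288 → t=0.297; u2·a0=0.8143·6.838=5.568; a1+…+a3=4.806 < 5.568 ≤ a1+…+a4=6.646 → R4 fires; Q=4 B=3 C=5
Draw 3: a1=0.540, a2=1.728, a3=4.230, a4=1.840, a5=0.320, a0=8.658; τ=−ln(0.6661)/8.658=0.047 → t=0.344; u2·a0=0.4750·8.658=4.113; a1+a2=2.268 < 4.113 ≤ a1+…+a3=6.498 → R3 fires; Q=4 B=2 C=6
Draw 4: a1=0.540, a2=1.728, a3=3.384, a4=1.840, a5=0.384, a0=7.876; τ=−ln(0.7101)/7.876=0.043 → t=0.388; u2·a0=0.4020·7.876=3.166; a1+a2=2.268 < 3.166 ≤ a1+…+a3=5.652 → R3 fires; Q=4 B=1 C=7
Draw 5: a1=0.540, a2=1.728, a3=1.974, a4=1.840, a5=0.448, a0=6.530; τ=−ln(0.2839)/6.530=0.193 → t=0.581; u2·a0=0.1647·6.530=1.075; a1=0.540 < 1.075 ≤ a1+a2=2.268 → R2 fires; Q=3 B=3 C=9
Draw 6: a1=0.405, a2=1.296, a3=7.614, a4=1.380, a5=0.576, a0=11.271; τ=−ln(0.4758)/11.271=0.066 → t=0.647; u2·a0=0.5703·11.271=6.428; a1+a2=1.701 < 6.428 ≤ a1+…+a3=9.315 → R3 fires; Q=3 B=2 C=10
Draw 7: a1=0.405, a2=1.296, a3=5.640, a4=1.380, a5=0.640, a0=9.361; τ=−ln(0.4880)/9.361=0.077 → t=0.723; u2·a0=0.2156·9.361=2.018; a1+a2=1.701 < 2.018 ≤ a1+…+a3=7.341 → R3 fires; Q=3 B=1 C=11
Draw 8: a1=0.405, a2=1.296, a3=3.102, a4=1.380, a5=0.704, a0=6.887; τ=−ln(0.6025)/6.887=0.074 → t=0.797; u2·a0=0.2584·6.887=1.780; a1+a2=1.701 < 1.780 ≤ a1+…+a3=4.803 → R3 fires; Q=3 B=0 C=12
Draw 9: a1=0.405, a2=1.296, a3=0.000, a4=1.380, a5=0.768, a0=3.849; τ=−ln(0.5198)/3.849=0.170 → t=0.967; u2·a0=0.8033·3.849=3.092; a1+…+a4=3.081 < 3.092 ≤ a1+…+a5=3.849 → R5 fires; Q=4 B=0 C=12
Draw 10: a1=0.540, a2=1.728, a3=0.000, a4=1.840, a5=0.768, a0=4.876; τ=−ln(0.0972)/4.876=0.478 → t=1.445 > T=1.12: stop.
At T=1.12: Q=4 B=0 C=12; the largest is C.

Dominant species at T: C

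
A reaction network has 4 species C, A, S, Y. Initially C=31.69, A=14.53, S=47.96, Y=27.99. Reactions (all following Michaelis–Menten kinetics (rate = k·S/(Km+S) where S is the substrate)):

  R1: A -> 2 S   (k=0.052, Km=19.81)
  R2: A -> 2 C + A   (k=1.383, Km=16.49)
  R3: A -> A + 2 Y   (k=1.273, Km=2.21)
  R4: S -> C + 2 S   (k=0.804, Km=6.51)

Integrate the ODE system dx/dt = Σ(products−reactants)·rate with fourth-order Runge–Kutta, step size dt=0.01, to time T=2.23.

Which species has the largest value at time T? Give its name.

Dominant species at T: S

RK4 with dt=0.01: 223 steps to T=2.23. Trajectory (selected grid times):
t=0.00: C=31.69 A=14.53 S=47.96 Y=27.99
t=0.25: C=32.19 A=14.52 S=48.15 Y=28.54
t=0.50: C=32.69 A=14.52 S=48.34 Y=29.09
t=0.74: C=33.17 A=14.51 S=48.52 Y=29.63
t=0.99: C=33.67 A=14.51 S=48.71 Y=30.18
t=1.24: C=34.17 A=14.50 S=48.89 Y=30.73
t=1.49: C=34.68 A=14.50 S=49.08 Y=31.28
t=1.73: C=35.16 A=14.49 S=49.26 Y=31.81
t=1.98: C=35.66 A=14.49 S=49.45 Y=32.36
t=2.23: C=36.16 A=14.48 S=49.64 Y=32.92
At T=2.23: C=36.16 A=14.48 S=49.64 Y=32.92; the largest is S.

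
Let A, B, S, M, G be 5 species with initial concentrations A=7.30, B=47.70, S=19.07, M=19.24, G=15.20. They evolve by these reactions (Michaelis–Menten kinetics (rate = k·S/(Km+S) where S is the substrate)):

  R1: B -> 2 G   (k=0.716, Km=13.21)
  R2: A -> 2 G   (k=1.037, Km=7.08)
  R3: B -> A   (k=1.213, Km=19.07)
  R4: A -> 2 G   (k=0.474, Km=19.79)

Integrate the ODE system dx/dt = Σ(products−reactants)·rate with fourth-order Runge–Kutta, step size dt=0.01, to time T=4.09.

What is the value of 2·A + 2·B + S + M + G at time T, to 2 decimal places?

Check how each reaction changes W = 2·A + 2·B + S + M + G (weight of products minus weight of reactants):
R1: B -> 2 G: (1·2) − (2·1) = 2 − 2 = 0
R2: A -> 2 G: (1·2) − (2·1) = 2 − 2 = 0
R3: B -> A: (2·1) − (2·1) = 2 − 2 = 0
R4: A -> 2 G: (1·2) − (2·1) = 2 − 2 = 0
Every reaction leaves W unchanged, so W is conserved and no simulation is needed: W(T) = W(0) = 2·7.30 + 2·47.70 + 19.07 + 19.24 + 15.20 = 163.51

Value at T = 163.51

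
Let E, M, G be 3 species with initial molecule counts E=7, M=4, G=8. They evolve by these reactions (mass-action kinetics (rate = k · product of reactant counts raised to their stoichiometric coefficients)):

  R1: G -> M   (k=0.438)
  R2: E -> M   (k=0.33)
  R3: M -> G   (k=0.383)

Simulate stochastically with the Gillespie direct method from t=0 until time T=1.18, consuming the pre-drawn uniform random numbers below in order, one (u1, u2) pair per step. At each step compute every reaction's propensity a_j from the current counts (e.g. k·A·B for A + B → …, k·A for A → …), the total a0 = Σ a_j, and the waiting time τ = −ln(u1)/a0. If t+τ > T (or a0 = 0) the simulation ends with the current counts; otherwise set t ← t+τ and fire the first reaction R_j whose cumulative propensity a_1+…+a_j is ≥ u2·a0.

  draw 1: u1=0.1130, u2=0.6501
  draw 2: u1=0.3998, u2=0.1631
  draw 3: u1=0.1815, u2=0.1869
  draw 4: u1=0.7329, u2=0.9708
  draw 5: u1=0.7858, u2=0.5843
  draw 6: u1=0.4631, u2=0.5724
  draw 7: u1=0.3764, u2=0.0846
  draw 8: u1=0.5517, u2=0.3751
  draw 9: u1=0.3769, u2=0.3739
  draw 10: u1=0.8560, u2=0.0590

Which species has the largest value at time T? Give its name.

t=0.000: E=7 M=4 G=8
Draw 1: a1=3.504, a2=2.310, a3=1.532, a0=7.346; τ=−ln(0.1130)/7.346=0.297 → t=0.297; u2·a0=0.6501·7.346=4.776; a1=3.504 < 4.776 ≤ a1+a2=5.814 → R2 fires; E=6 M=5 G=8
Draw 2: a1=3.504, a2=1.980, a3=1.915, a0=7.399; τ=−ln(0.3998)/7.399=0.124 → t=0.421; u2·a0=0.1631·7.399=1.207 ≤ a1=3.504 → R1 fires; E=6 M=6 G=7
Draw 3: a1=3.066, a2=1.980, a3=2.298, a0=7.344; τ=−ln(0.1815)/7.344=0.232 → t=0.653; u2·a0=0.1869·7.344=1.373 ≤ a1=3.066 → R1 fires; E=6 M=7 G=6
Draw 4: a1=2.628, a2=1.980, a3=2.681, a0=7.289; τ=−ln(0.7329)/7.289=0.043 → t=0.696; u2·a0=0.9708·7.289=7.076; a1+a2=4.608 < 7.076 ≤ a1+…+a3=7.289 → R3 fires; E=6 M=6 G=7
Draw 5: a1=3.066, a2=1.980, a3=2.298, a0=7.344; τ=−ln(0.7858)/7.344=0.033 → t=0.729; u2·a0=0.5843·7.344=4.291; a1=3.066 < 4.291 ≤ a1+a2=5.046 → R2 fires; E=5 M=7 G=7
Draw 6: a1=3.066, a2=1.650, a3=2.681, a0=7.397; τ=−ln(0.4631)/7.397=0.104 → t=0.833; u2·a0=0.5724·7.397=4.234; a1=3.066 < 4.234 ≤ a1+a2=4.716 → R2 fires; E=4 M=8 G=7
Draw 7: a1=3.066, a2=1.320, a3=3.064, a0=7.450; τ=−ln(0.3764)/7.450=0.131 → t=0.964; u2·a0=0.0846·7.450=0.630 ≤ a1=3.066 → R1 fires; E=4 M=9 G=6
Draw 8: a1=2.628, a2=1.320, a3=3.447, a0=7.395; τ=−ln(0.5517)/7.395=0.080 → t=1.044; u2·a0=0.3751·7.395=2.774; a1=2.628 < 2.774 ≤ a1+a2=3.948 → R2 fires; E=3 M=10 G=6
Draw 9: a1=2.628, a2=0.990, a3=3.830, a0=7.448; τ=−ln(0.3769)/7.448=0.131 → t=1.175; u2·a0=0.3739·7.448=2.785; a1=2.628 < 2.785 ≤ a1+a2=3.618 → R2 fires; E=2 M=11 G=6
Draw 10: a1=2.628, a2=0.660, a3=4.213, a0=7.501; τ=−ln(0.8560)/7.501=0.021 → t=1.196 > T=1.18: stop.
At T=1.18: E=2 M=11 G=6; the largest is M.

Dominant species at T: M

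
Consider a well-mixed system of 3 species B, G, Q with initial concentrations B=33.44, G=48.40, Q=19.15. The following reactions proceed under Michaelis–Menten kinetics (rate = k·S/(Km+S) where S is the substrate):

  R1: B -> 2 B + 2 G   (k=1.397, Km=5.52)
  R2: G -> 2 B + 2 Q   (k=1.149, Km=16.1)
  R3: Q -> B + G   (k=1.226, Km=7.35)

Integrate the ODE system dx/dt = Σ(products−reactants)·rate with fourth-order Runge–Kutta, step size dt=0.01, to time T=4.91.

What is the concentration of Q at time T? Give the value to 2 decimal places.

RK4 with dt=0.01: 491 steps to T=4.91. Trajectory (selected grid times):
t=0.00: B=33.44 G=48.40 Q=19.15
t=0.55: B=35.54 G=49.74 Q=19.61
t=1.09: B=37.62 G=51.06 Q=20.07
t=1.64: B=39.75 G=52.42 Q=20.54
t=2.18: B=41.86 G=53.76 Q=21.00
t=2.73: B=44.02 G=55.14 Q=21.48
t=3.27: B=46.15 G=56.49 Q=21.95
t=3.82: B=48.33 G=57.88 Q=22.42
t=4.36: B=50.48 G=59.25 Q=22.90
t=4.91: B=52.68 G=60.65 Q=23.38
Read off Q at T=4.91: 23.38

Q at T = 23.38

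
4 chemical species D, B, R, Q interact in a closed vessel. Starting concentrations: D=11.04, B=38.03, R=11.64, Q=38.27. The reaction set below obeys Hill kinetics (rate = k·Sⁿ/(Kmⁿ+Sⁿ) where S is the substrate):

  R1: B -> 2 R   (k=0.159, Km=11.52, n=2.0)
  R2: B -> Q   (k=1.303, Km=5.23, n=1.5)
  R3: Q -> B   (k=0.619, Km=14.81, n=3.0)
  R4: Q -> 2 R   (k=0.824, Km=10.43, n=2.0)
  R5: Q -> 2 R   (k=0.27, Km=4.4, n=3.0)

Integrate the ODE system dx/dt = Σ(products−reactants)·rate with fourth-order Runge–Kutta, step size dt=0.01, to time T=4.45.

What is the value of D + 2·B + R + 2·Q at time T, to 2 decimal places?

Value at T = 175.28

Check how each reaction changes W = D + 2·B + R + 2·Q (weight of products minus weight of reactants):
R1: B -> 2 R: (1·2) − (2·1) = 2 − 2 = 0
R2: B -> Q: (2·1) − (2·1) = 2 − 2 = 0
R3: Q -> B: (2·1) − (2·1) = 2 − 2 = 0
R4: Q -> 2 R: (1·2) − (2·1) = 2 − 2 = 0
R5: Q -> 2 R: (1·2) − (2·1) = 2 − 2 = 0
Every reaction leaves W unchanged, so W is conserved and no simulation is needed: W(T) = W(0) = 11.04 + 2·38.03 + 11.64 + 2·38.27 = 175.28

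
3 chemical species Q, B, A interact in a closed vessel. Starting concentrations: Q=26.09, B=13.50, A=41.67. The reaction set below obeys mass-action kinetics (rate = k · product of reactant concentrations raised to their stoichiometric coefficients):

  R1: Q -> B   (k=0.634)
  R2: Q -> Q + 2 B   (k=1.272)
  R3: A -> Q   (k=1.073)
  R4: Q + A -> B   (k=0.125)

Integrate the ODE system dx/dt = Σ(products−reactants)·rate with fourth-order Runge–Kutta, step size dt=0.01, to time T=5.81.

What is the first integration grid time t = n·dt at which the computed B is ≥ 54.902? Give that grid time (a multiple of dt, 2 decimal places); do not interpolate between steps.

Threshold first reached at t = 0.42

RK4 with dt=0.01: 581 steps to T=5.81. Trajectory (selected grid times):
t=0.00: Q=26.09 B=13.50 A=41.67
t=0.41: Q=11.54 B=54.76 A=11.70
t=0.42: Q=11.43 B=55.29 A=11.41
t=0.65: Q=9.45 B=65.49 A=6.62
t=1.29: Q=6.43 B=83.68 A=1.79
t=1.94: Q=4.47 B=95.29 A=0.57
t=2.58: Q=3.09 B=103.00 A=0.21
t=3.23: Q=2.10 B=108.33 A=0.09
t=3.87: Q=1.42 B=111.87 A=0.04
t=4.52: Q=0.96 B=114.30 A=0.02
t=5.16: Q=0.64 B=115.91 A=0.01
t=5.81: Q=0.43 B=117.00 A=0.00
B(0.41)=54.761 < 54.902 but B(0.42)=55.292 ≥ 54.902, so the first grid time is t=0.42.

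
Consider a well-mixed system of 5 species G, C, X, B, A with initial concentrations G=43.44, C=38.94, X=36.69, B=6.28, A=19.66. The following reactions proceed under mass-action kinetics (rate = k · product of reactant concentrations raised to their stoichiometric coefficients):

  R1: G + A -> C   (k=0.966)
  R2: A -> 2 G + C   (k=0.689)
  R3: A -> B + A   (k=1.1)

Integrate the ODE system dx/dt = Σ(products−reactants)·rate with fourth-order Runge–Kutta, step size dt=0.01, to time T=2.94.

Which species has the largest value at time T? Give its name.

Dominant species at T: C

RK4 with dt=0.01: 294 steps to T=2.94. Trajectory (selected grid times):
t=0.00: G=43.44 C=38.94 X=36.69 B=6.28 A=19.66
t=0.33: G=25.02 C=58.60 X=36.69 B=6.94 A=0.00
t=0.65: G=25.01 C=58.60 X=36.69 B=6.94 A=0.00
t=0.98: G=25.01 C=58.60 X=36.69 B=6.94 A=0.00
t=1.31: G=25.01 C=58.60 X=36.69 B=6.94 A=0.00
t=1.63: G=25.01 C=58.60 X=36.69 B=6.94 A=0.00
t=1.96: G=25.01 C=58.60 X=36.69 B=6.94 A=0.00
t=2.29: G=25.01 C=58.60 X=36.69 B=6.94 A=0.00
t=2.61: G=25.01 C=58.60 X=36.69 B=6.94 A=0.00
t=2.94: G=25.01 C=58.60 X=36.69 B=6.94 A=0.00
At T=2.94: G=25.01 C=58.60 X=36.69 B=6.94 A=0.00; the largest is C.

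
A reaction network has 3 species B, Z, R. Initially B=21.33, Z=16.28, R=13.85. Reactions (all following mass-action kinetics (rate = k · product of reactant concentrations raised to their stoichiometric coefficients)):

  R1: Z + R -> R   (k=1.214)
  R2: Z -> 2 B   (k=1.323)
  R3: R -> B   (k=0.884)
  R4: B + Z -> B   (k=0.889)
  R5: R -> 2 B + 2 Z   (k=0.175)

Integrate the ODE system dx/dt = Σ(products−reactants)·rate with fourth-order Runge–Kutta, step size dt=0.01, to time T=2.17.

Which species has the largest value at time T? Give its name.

Dominant species at T: B

RK4 with dt=0.01: 217 steps to T=2.17. Trajectory (selected grid times):
t=0.00: B=21.33 Z=16.28 R=13.85
t=0.24: B=26.16 Z=0.10 R=10.74
t=0.48: B=29.03 Z=0.08 R=8.33
t=0.72: B=31.26 Z=0.06 R=6.46
t=0.96: B=32.98 Z=0.05 R=5.01
t=1.21: B=34.37 Z=0.04 R=3.85
t=1.45: B=35.39 Z=0.03 R=2.98
t=1.69: B=36.19 Z=0.02 R=2.31
t=1.93: B=36.81 Z=0.02 R=1.79
t=2.17: B=37.29 Z=0.01 R=1.39
At T=2.17: B=37.29 Z=0.01 R=1.39; the largest is B.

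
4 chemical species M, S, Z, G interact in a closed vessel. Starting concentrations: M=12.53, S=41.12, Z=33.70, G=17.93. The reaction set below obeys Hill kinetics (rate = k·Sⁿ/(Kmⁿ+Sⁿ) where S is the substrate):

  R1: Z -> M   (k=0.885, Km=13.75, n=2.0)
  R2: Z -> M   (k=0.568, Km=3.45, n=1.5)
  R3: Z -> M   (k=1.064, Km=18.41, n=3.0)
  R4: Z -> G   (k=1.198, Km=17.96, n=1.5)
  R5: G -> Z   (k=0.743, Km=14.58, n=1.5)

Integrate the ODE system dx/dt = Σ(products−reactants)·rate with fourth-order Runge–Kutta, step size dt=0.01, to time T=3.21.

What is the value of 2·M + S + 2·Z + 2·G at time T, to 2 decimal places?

Check how each reaction changes W = 2·M + S + 2·Z + 2·G (weight of products minus weight of reactants):
R1: Z -> M: (2·1) − (2·1) = 2 − 2 = 0
R2: Z -> M: (2·1) − (2·1) = 2 − 2 = 0
R3: Z -> M: (2·1) − (2·1) = 2 − 2 = 0
R4: Z -> G: (2·1) − (2·1) = 2 − 2 = 0
R5: G -> Z: (2·1) − (2·1) = 2 − 2 = 0
Every reaction leaves W unchanged, so W is conserved and no simulation is needed: W(T) = W(0) = 2·12.53 + 41.12 + 2·33.70 + 2·17.93 = 169.44

Value at T = 169.44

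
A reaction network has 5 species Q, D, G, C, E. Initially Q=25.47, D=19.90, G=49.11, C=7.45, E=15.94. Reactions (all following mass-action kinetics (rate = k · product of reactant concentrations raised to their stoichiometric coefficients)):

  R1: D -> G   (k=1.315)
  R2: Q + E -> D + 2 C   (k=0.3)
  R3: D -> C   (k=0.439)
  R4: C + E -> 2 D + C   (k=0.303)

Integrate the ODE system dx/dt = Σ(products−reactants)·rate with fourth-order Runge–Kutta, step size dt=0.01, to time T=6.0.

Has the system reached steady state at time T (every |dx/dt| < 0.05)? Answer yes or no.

RK4 with dt=0.01: 600 steps to T=6.0. Trajectory (selected grid times):
t=0.00: Q=25.47 D=19.90 G=49.11 C=7.45 E=15.94
t=0.67: Q=16.86 D=14.67 G=70.47 C=31.80 E=0.00
t=1.33: Q=16.86 D=4.61 G=78.02 C=34.32 E=0.00
t=2.00: Q=16.86 D=1.42 G=80.41 C=35.12 E=0.00
t=2.67: Q=16.86 D=0.44 G=81.14 C=35.37 E=0.00
t=3.33: Q=16.86 D=0.14 G=81.37 C=35.44 E=0.00
t=4.00: Q=16.86 D=0.04 G=81.44 C=35.47 E=0.00
t=4.67: Q=16.86 D=0.01 G=81.46 C=35.47 E=0.00
t=5.33: Q=16.86 D=0.00 G=81.47 C=35.48 E=0.00
t=6.00: Q=16.86 D=0.00 G=81.47 C=35.48 E=0.00
Rates at T: R1=0.0017, R2=0.0000, R3=0.0006, R4=0.0000
dx/dt at T (Σ net stoichiometry × rate): Q=-0.0000, D=-0.0022, G=+0.0017, C=+0.0006, E=-0.0000
Largest |dx/dt| is |-0.0022| (D) < 0.05 → steady.

Steady state at T: yes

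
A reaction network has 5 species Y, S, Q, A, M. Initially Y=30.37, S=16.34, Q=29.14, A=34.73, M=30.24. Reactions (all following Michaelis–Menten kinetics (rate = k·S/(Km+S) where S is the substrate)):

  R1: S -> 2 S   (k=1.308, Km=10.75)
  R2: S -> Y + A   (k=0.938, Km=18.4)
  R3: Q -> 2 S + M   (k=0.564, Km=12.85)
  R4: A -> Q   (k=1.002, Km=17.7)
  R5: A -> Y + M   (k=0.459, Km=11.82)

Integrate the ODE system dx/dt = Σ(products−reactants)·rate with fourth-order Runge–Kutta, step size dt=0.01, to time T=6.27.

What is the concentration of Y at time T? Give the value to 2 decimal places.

Y at T = 35.54

RK4 with dt=0.01: 627 steps to T=6.27. Trajectory (selected grid times):
t=0.00: Y=30.37 S=16.34 Q=29.14 A=34.73 M=30.24
t=0.70: Y=30.92 S=17.13 Q=29.33 A=34.34 M=30.75
t=1.39: Y=31.47 S=17.92 Q=29.51 A=33.96 M=31.26
t=2.09: Y=32.04 S=18.72 Q=29.70 A=33.59 M=31.77
t=2.79: Y=32.61 S=19.52 Q=29.88 A=33.23 M=32.29
t=3.48: Y=33.18 S=20.32 Q=30.06 A=32.89 M=32.79
t=4.18: Y=33.76 S=21.12 Q=30.24 A=32.54 M=33.30
t=4.88: Y=34.35 S=21.94 Q=30.41 A=32.21 M=33.82
t=5.57: Y=34.94 S=22.74 Q=30.59 A=31.89 M=34.32
t=6.27: Y=35.54 S=23.55 Q=30.76 A=31.57 M=34.83
Read off Y at T=6.27: 35.54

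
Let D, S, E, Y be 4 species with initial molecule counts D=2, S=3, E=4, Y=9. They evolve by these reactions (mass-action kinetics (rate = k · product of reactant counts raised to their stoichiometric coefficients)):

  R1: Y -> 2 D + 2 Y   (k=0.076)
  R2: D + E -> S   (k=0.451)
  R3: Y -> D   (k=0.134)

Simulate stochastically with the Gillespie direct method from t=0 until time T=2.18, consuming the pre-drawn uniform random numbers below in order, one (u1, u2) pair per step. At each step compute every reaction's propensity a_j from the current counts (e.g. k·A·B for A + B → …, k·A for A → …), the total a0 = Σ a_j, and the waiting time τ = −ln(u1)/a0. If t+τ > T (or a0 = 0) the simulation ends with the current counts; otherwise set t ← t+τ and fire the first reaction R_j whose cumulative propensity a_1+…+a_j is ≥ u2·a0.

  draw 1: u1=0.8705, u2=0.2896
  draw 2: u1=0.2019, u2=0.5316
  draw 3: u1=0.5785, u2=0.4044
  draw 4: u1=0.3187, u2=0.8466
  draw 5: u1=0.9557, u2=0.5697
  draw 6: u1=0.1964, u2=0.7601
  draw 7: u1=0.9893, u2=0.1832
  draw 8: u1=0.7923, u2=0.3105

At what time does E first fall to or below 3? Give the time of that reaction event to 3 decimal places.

t=0.000: D=2 S=3 E=4 Y=9
Draw 1: a1=0.684, a2=3.608, a3=1.206, a0=5.498; τ=−ln(0.8705)/5.498=0.025 → t=0.025; u2·a0=0.2896·5.498=1.592; a1=0.684 < 1.592 ≤ a1+a2=4.292 → R2 fires; D=1 S=4 E=3 Y=9
Draw 2: a1=0.684, a2=1.353, a3=1.206, a0=3.243; τ=−ln(0.2019)/3.243=0.493 → t=0.519; u2·a0=0.5316·3.243=1.724; a1=0.684 < 1.724 ≤ a1+a2=2.037 → R2 fires; D=0 S=5 E=2 Y=9
Draw 3: a1=0.684, a2=0.000, a3=1.206, a0=1.890; τ=−ln(0.5785)/1.890=0.290 → t=0.808; u2·a0=0.4044·1.890=0.764; a1+a2=0.684 < 0.764 ≤ a1+…+a3=1.890 → R3 fires; D=1 S=5 E=2 Y=8
Draw 4: a1=0.608, a2=0.902, a3=1.072, a0=2.582; τ=−ln(0.3187)/2.582=0.443 → t=1.251; u2·a0=0.8466·2.582=2.186; a1+a2=1.510 < 2.186 ≤ a1+…+a3=2.582 → R3 fires; D=2 S=5 E=2 Y=7
Draw 5: a1=0.532, a2=1.804, a3=0.938, a0=3.274; τ=−ln(0.9557)/3.274=0.014 → t=1.265; u2·a0=0.5697·3.274=1.865; a1=0.532 < 1.865 ≤ a1+a2=2.336 → R2 fires; D=1 S=6 E=1 Y=7
Draw 6: a1=0.532, a2=0.451, a3=0.938, a0=1.921; τ=−ln(0.1964)/1.921=0.847 → t=2.112; u2·a0=0.7601·1.921=1.460; a1+a2=0.983 < 1.460 ≤ a1+…+a3=1.921 → R3 fires; D=2 S=6 E=1 Y=6
Draw 7: a1=0.456, a2=0.902, a3=0.804, a0=2.162; τ=−ln(0.9893)/2.162=0.005 → t=2.117; u2·a0=0.1832·2.162=0.396 ≤ a1=0.456 → R1 fires; D=4 S=6 E=1 Y=7
Draw 8: a1=0.532, a2=1.804, a3=0.938, a0=3.274; τ=−ln(0.7923)/3.274=0.071 → t=2.188 > T=2.18: stop.
E first becomes ≤ 3 when it reaches 3 at the event at t=0.025.

Threshold first reached at t = 0.025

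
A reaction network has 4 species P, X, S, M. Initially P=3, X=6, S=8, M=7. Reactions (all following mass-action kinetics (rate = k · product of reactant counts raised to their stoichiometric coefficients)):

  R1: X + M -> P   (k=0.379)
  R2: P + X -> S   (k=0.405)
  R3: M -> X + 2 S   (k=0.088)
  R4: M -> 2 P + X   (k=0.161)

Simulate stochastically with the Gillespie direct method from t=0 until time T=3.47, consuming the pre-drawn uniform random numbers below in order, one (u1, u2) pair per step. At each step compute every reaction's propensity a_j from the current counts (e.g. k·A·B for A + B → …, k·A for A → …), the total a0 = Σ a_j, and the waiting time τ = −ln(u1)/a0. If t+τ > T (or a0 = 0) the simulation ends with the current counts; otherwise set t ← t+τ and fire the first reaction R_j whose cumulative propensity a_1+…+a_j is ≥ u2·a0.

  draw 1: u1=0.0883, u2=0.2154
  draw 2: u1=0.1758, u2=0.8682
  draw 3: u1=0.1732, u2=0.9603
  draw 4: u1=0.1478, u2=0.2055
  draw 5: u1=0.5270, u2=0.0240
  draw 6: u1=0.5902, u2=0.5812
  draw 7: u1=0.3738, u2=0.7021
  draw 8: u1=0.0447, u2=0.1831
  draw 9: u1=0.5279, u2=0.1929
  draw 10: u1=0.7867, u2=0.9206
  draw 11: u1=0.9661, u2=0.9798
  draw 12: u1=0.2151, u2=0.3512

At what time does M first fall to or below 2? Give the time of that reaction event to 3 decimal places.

Threshold first reached at t = 1.385

t=0.000: P=3 X=6 S=8 M=7
Draw 1: a1=15.918, a2=7.290, a3=0.616, a4=1.127, a0=24.951; τ=−ln(0.0883)/24.951=0.097 → t=0.097; u2·a0=0.2154·24.951=5.374 ≤ a1=15.918 → R1 fires; P=4 X=5 S=8 M=6
Draw 2: a1=11.370, a2=8.100, a3=0.528, a4=0.966, a0=20.964; τ=−ln(0.1758)/20.964=0.083 → t=0.180; u2·a0=0.8682·20.964=18.201; a1=11.370 < 18.201 ≤ a1+a2=19.470 → R2 fires; P=3 X=4 S=9 M=6
Draw 3: a1=9.096, a2=4.860, a3=0.528, a4=0.966, a0=15.450; τ=−ln(0.1732)/15.450=0.113 → t=0.294; u2·a0=0.9603·15.450=14.837; a1+…+a3=14.484 < 14.837 ≤ a1+…+a4=15.450 → R4 fires; P=5 X=5 S=9 M=5
Draw 4: a1=9.475, a2=10.125, a3=0.440, a4=0.805, a0=20.845; τ=−ln(0.1478)/20.845=0.092 → t=0.385; u2·a0=0.2055·20.845=4.284 ≤ a1=9.475 → R1 fires; P=6 X=4 S=9 M=4
Draw 5: a1=6.064, a2=9.720, a3=0.352, a4=0.644, a0=16.780; τ=−ln(0.5270)/16.780=0.038 → t=0.424; u2·a0=0.0240·16.780=0.403 ≤ a1=6.064 → R1 fires; P=7 X=3 S=9 M=3
Draw 6: a1=3.411, a2=8.505, a3=0.264, a4=0.483, a0=12.663; τ=−ln(0.5902)/12.663=0.042 → t=0.465; u2·a0=0.5812·12.663=7.360; a1=3.411 < 7.360 ≤ a1+a2=11.916 → R2 fires; P=6 X=2 S=10 M=3
Draw 7: a1=2.274, a2=4.860, a3=0.264, a4=0.483, a0=7.881; τ=−ln(0.3738)/7.881=0.125 → t=0.590; u2·a0=0.7021·7.881=5.533; a1=2.274 < 5.533 ≤ a1+a2=7.134 → R2 fires; P=5 X=1 S=11 M=3
Draw 8: a1=1.137, a2=2.025, a3=0.264, a4=0.483, a0=3.909; τ=−ln(0.0447)/3.909=0.795 → t=1.385; u2·a0=0.1831·3.909=0.716 ≤ a1=1.137 → R1 fires; P=6 X=0 S=11 M=2
Draw 9: a1=0.000, a2=0.000, a3=0.176, a4=0.322, a0=0.498; τ=−ln(0.5279)/0.498=1.283 → t=2.668; u2·a0=0.1929·0.498=0.096; a1+a2=0.000 < 0.096 ≤ a1+…+a3=0.176 → R3 fires; P=6 X=1 S=13 M=1
Draw 10: a1=0.379, a2=2.430, a3=0.088, a4=0.161, a0=3.058; τ=−ln(0.7867)/3.058=0.078 → t=2.746; u2·a0=0.9206·3.058=2.815; a1+a2=2.809 < 2.815 ≤ a1+…+a3=2.897 → R3 fires; P=6 X=2 S=15 M=0
Draw 11: a1=0.000, a2=4.860, a3=0.000, a4=0.000, a0=4.860; τ=−ln(0.9661)/4.860=0.007 → t=2.753; u2·a0=0.9798·4.860=4.762; a1=0.000 < 4.762 ≤ a1+a2=4.860 → R2 fires; P=5 X=1 S=16 M=0
Draw 12: a1=0.000, a2=2.025, a3=0.000, a4=0.000, a0=2.025; τ=−ln(0.2151)/2.025=0.759 → t=3.512 > T=3.47: stop.
M first becomes ≤ 2 when it reaches 2 at the event at t=1.385.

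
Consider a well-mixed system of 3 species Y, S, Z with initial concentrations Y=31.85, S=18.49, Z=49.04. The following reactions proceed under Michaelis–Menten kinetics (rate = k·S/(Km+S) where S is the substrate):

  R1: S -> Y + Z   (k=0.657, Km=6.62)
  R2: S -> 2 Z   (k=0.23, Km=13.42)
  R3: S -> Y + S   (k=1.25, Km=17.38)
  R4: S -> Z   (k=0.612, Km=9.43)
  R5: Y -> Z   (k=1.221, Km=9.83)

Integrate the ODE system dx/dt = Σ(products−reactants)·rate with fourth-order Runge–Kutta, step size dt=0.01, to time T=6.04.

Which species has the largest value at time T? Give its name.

Dominant species at T: Z

RK4 with dt=0.01: 604 steps to T=6.04. Trajectory (selected grid times):
t=0.00: Y=31.85 S=18.49 Z=49.04
t=0.67: Y=31.97 S=17.81 Z=50.43
t=1.34: Y=32.09 S=17.14 Z=51.82
t=2.01: Y=32.19 S=16.47 Z=53.20
t=2.68: Y=32.28 S=15.82 Z=54.56
t=3.36: Y=32.35 S=15.16 Z=55.94
t=4.03: Y=32.42 S=14.53 Z=57.28
t=4.70: Y=32.47 S=13.90 Z=58.62
t=5.37: Y=32.50 S=13.28 Z=59.94
t=6.04: Y=32.52 S=12.68 Z=61.25
At T=6.04: Y=32.52 S=12.68 Z=61.25; the largest is Z.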